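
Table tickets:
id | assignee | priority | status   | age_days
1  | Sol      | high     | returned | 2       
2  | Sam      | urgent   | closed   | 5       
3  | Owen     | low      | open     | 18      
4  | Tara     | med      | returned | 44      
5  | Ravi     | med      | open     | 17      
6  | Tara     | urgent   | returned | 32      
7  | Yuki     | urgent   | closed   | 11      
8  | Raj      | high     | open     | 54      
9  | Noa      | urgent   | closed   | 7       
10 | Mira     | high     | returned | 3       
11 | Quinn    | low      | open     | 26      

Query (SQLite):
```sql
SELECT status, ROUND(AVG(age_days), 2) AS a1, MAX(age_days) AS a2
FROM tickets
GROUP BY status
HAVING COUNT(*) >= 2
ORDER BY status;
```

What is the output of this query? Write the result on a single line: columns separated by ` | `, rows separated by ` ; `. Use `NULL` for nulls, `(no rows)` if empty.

closed | 7.67 | 11 ; open | 28.75 | 54 ; returned | 20.25 | 44

Group tickets by status.
Per group compute: ROUND(AVG(age_days), 2), MAX(age_days).
HAVING: drop groups with fewer than 2 rows.
  closed: ids {2, 7, 9} → ROUND(AVG(age_days), 2)=7.67, MAX(age_days)=11
  open: ids {3, 5, 8, 11} → ROUND(AVG(age_days), 2)=28.75, MAX(age_days)=54
  returned: ids {1, 4, 6, 10} → ROUND(AVG(age_days), 2)=20.25, MAX(age_days)=44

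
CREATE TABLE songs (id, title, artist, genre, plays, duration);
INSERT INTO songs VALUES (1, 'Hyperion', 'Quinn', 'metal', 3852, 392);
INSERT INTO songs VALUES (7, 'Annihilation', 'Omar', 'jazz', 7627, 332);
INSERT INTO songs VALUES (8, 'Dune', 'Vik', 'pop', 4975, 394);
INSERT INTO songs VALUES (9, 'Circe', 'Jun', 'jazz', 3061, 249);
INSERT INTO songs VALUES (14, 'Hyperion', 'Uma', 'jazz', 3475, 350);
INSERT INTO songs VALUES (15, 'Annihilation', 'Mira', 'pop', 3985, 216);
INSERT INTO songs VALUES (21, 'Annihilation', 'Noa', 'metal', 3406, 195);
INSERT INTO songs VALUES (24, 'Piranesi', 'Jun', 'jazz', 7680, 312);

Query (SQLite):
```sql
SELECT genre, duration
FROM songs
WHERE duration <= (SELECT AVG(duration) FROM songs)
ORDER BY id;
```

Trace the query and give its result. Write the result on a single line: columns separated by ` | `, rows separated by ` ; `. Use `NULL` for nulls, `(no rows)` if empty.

jazz | 249 ; pop | 216 ; metal | 195

Scalar subquery: AVG(duration) over all songs rows = 305.0.
Keep rows where duration <= that value.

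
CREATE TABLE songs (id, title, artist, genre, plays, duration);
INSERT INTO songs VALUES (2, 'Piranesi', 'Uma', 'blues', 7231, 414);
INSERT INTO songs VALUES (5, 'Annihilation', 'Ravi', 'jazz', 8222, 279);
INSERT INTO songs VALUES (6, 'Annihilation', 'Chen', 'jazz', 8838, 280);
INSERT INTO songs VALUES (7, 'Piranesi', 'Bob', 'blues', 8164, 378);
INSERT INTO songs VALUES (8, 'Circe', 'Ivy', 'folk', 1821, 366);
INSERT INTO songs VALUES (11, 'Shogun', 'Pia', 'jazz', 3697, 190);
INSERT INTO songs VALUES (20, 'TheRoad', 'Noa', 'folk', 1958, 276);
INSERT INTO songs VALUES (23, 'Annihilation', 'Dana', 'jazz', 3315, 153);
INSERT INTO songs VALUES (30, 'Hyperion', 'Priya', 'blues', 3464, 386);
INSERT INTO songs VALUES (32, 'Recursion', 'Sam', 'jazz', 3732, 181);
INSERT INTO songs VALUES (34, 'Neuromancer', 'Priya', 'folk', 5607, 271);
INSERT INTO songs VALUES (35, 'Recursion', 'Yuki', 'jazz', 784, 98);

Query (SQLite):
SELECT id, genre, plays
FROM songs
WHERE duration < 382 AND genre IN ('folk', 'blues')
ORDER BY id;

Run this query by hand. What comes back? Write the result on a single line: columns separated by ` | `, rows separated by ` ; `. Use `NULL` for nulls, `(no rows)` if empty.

7 | blues | 8164 ; 8 | folk | 1821 ; 20 | folk | 1958 ; 34 | folk | 5607

duration < 382: ids {5, 6, 7, 8, 11, 20, 23, 32, 34, 35}
genre IN ('folk', 'blues'): ids {2, 7, 8, 20, 30, 34}
Combine with AND.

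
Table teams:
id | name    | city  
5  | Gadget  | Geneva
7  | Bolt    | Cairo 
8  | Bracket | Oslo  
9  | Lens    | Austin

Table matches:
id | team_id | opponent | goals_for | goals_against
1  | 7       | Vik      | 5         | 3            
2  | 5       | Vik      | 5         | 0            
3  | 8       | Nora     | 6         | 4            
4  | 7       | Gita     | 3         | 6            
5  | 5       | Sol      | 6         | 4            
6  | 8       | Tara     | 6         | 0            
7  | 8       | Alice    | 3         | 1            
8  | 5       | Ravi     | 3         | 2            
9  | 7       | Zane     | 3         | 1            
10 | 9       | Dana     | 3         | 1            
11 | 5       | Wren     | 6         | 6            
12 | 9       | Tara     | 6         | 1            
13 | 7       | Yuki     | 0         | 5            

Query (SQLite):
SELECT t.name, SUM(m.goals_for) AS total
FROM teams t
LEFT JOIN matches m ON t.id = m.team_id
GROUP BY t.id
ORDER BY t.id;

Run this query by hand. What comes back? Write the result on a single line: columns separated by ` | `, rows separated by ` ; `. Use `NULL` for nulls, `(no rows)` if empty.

Gadget | 20 ; Bolt | 11 ; Bracket | 15 ; Lens | 9

LEFT JOIN keeps every teams row; unmatched ones get NULL for matches columns.
Group by teams.id and compute SUM(m.goals_for). SUM over an all-NULL group is NULL.
  5: ids {2, 5, 8, 11} → SUM(m.goals_for)=20
  7: ids {1, 4, 9, 13} → SUM(m.goals_for)=11
  8: ids {3, 6, 7} → SUM(m.goals_for)=15
  9: ids {10, 12} → SUM(m.goals_for)=9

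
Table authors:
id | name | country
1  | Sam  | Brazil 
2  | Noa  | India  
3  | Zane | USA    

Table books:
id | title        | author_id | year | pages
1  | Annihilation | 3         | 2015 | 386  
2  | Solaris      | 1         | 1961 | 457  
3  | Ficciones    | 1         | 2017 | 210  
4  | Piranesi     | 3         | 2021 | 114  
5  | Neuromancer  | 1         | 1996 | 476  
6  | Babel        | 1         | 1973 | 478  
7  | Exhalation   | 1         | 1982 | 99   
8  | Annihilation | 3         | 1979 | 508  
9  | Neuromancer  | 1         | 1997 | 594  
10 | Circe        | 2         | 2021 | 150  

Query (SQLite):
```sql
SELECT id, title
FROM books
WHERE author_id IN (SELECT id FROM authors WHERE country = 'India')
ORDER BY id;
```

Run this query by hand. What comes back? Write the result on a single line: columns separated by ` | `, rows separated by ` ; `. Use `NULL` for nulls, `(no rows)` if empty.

10 | Circe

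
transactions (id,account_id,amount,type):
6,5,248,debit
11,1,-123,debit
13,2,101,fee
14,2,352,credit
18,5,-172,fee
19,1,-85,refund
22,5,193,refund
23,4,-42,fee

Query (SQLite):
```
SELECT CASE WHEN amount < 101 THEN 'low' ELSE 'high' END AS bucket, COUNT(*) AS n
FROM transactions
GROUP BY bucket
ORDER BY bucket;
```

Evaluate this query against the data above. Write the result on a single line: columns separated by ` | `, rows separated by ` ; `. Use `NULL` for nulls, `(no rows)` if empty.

high | 4 ; low | 4

Bucket rows by amount < 101 → 'low' else 'high'; count each bucket.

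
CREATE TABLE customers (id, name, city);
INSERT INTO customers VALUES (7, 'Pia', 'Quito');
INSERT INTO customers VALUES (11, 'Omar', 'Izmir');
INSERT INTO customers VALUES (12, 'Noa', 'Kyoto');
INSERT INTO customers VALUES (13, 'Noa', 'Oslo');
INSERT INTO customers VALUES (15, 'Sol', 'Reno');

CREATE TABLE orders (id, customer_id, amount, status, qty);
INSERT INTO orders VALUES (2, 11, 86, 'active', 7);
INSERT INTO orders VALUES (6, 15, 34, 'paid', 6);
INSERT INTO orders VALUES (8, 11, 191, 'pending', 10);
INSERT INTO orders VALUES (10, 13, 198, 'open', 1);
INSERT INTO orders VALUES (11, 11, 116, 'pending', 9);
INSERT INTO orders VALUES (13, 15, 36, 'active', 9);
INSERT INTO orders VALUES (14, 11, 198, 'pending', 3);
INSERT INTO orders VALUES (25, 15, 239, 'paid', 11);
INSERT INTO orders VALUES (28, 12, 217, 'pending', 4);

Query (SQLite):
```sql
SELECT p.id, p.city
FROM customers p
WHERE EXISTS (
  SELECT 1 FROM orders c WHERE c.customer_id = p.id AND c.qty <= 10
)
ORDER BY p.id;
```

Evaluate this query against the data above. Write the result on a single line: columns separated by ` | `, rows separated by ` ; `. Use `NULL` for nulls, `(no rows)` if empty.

11 | Izmir ; 12 | Kyoto ; 13 | Oslo ; 15 | Reno

For each customers row, check whether any orders with matching customer_id has qty <= 10.
Keep rows where that is true.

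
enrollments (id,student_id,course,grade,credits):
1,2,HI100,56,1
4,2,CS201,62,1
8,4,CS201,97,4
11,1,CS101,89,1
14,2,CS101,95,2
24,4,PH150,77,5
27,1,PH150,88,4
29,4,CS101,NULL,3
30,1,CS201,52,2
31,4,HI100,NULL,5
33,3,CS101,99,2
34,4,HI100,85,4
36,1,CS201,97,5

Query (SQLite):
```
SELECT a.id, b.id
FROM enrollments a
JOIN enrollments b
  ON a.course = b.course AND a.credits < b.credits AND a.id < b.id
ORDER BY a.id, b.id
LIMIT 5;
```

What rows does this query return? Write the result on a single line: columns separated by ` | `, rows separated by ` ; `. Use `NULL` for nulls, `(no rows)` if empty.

Pairs (a,b) with same course, a.credits < b.credits, a.id < b.id.
course groups: CS101:{11,14,29,33} CS201:{4,8,30,36} HI100:{1,31,34} PH150:{24,27}
Ordered by (a.id, b.id); first 5.

1 | 31 ; 1 | 34 ; 4 | 8 ; 4 | 30 ; 4 | 36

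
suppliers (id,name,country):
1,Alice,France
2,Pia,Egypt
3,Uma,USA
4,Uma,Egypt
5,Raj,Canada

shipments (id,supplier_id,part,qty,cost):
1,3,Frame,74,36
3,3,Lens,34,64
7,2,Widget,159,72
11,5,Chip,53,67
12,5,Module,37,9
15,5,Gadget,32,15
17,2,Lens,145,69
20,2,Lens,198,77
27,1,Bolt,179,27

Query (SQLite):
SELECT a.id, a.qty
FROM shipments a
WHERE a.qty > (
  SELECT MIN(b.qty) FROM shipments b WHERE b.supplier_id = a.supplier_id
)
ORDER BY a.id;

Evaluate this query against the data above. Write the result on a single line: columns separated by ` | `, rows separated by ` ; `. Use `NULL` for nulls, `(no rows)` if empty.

1 | 74 ; 7 | 159 ; 11 | 53 ; 12 | 37 ; 20 | 198

For each shipments row a, compute MIN(qty) over rows sharing a.supplier_id.
Keep row a if a.qty > that per-group MIN.
  supplier_id=1: MIN(qty) = 179
  supplier_id=2: MIN(qty) = 145
  supplier_id=3: MIN(qty) = 34
  supplier_id=5: MIN(qty) = 32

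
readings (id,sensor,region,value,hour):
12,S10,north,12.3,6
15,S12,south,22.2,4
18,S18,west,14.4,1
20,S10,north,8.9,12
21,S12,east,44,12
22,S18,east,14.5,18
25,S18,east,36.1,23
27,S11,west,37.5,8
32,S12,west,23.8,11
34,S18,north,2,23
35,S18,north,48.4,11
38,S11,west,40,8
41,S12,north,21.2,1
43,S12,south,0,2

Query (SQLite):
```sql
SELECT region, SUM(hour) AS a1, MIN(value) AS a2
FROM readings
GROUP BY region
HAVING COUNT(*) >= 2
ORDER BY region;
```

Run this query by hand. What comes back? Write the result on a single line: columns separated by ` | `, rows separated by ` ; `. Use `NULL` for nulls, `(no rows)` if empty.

Group readings by region.
Per group compute: SUM(hour), MIN(value).
HAVING: drop groups with fewer than 2 rows.
  east: ids {21, 22, 25} → SUM(hour)=53, MIN(value)=14.5
  north: ids {12, 20, 34, 35, 41} → SUM(hour)=53, MIN(value)=2
  south: ids {15, 43} → SUM(hour)=6, MIN(value)=0
  west: ids {18, 27, 32, 38} → SUM(hour)=28, MIN(value)=14.4

east | 53 | 14.5 ; north | 53 | 2 ; south | 6 | 0 ; west | 28 | 14.4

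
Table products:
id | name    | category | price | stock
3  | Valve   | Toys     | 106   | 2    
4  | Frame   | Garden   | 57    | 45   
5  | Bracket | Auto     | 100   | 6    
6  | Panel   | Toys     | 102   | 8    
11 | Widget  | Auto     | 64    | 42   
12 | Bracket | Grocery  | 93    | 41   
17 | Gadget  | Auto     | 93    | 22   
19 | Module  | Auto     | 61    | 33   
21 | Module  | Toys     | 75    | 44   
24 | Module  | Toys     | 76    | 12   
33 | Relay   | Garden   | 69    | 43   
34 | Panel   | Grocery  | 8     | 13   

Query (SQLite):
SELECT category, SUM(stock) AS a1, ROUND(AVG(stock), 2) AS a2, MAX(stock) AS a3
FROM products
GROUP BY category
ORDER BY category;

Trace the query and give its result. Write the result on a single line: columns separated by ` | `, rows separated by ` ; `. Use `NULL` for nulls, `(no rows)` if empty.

Group products by category.
Per group compute: SUM(stock), ROUND(AVG(stock), 2), MAX(stock).
  Auto: ids {5, 11, 17, 19} → SUM(stock)=103, ROUND(AVG(stock), 2)=25.75, MAX(stock)=42
  Garden: ids {4, 33} → SUM(stock)=88, ROUND(AVG(stock), 2)=44, MAX(stock)=45
  Grocery: ids {12, 34} → SUM(stock)=54, ROUND(AVG(stock), 2)=27, MAX(stock)=41
  Toys: ids {3, 6, 21, 24} → SUM(stock)=66, ROUND(AVG(stock), 2)=16.5, MAX(stock)=44

Auto | 103 | 25.75 | 42 ; Garden | 88 | 44 | 45 ; Grocery | 54 | 27 | 41 ; Toys | 66 | 16.5 | 44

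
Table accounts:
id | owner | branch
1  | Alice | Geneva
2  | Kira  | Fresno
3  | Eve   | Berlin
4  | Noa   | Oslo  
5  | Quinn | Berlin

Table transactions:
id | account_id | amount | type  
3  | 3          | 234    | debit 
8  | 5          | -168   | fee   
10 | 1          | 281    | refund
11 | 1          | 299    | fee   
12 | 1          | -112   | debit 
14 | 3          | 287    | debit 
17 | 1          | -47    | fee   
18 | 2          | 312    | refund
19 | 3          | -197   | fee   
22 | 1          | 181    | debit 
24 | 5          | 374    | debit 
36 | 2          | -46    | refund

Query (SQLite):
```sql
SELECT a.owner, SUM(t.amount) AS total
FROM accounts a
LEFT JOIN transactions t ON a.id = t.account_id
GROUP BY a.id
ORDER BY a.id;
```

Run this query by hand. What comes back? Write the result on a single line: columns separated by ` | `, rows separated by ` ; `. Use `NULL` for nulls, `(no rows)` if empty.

LEFT JOIN keeps every accounts row; unmatched ones get NULL for transactions columns.
Group by accounts.id and compute SUM(t.amount). SUM over an all-NULL group is NULL.
  1: ids {10, 11, 12, 17, 22} → SUM(t.amount)=602
  2: ids {18, 36} → SUM(t.amount)=266
  3: ids {3, 14, 19} → SUM(t.amount)=324
  4: ids {—} → SUM(t.amount)=NULL
  5: ids {8, 24} → SUM(t.amount)=206

Alice | 602 ; Kira | 266 ; Eve | 324 ; Noa | NULL ; Quinn | 206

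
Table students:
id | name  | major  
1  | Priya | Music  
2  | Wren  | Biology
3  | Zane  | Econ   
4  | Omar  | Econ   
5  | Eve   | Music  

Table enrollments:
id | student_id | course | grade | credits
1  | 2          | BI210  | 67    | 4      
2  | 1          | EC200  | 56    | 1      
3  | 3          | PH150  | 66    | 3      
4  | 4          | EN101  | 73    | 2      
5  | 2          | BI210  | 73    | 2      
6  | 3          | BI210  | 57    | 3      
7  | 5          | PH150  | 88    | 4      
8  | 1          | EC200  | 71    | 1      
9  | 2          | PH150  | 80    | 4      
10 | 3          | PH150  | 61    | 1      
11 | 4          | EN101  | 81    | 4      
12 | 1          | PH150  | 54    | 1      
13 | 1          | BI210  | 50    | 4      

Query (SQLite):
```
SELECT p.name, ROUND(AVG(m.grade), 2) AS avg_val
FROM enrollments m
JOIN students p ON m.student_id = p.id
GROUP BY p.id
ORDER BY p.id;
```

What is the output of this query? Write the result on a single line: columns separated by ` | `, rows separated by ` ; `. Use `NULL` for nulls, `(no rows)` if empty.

Priya | 57.75 ; Wren | 73.33 ; Zane | 61.33 ; Omar | 77 ; Eve | 88

Join each enrollments row to its students via student_id.
Group joined rows by students.id; compute ROUND(AVG(m.grade), 2) per group.
  1: ids {2, 8, 12, 13} → ROUND(AVG(m.grade), 2)=57.75
  2: ids {1, 5, 9} → ROUND(AVG(m.grade), 2)=73.33
  3: ids {3, 6, 10} → ROUND(AVG(m.grade), 2)=61.33
  4: ids {4, 11} → ROUND(AVG(m.grade), 2)=77
  5: ids {7} → ROUND(AVG(m.grade), 2)=88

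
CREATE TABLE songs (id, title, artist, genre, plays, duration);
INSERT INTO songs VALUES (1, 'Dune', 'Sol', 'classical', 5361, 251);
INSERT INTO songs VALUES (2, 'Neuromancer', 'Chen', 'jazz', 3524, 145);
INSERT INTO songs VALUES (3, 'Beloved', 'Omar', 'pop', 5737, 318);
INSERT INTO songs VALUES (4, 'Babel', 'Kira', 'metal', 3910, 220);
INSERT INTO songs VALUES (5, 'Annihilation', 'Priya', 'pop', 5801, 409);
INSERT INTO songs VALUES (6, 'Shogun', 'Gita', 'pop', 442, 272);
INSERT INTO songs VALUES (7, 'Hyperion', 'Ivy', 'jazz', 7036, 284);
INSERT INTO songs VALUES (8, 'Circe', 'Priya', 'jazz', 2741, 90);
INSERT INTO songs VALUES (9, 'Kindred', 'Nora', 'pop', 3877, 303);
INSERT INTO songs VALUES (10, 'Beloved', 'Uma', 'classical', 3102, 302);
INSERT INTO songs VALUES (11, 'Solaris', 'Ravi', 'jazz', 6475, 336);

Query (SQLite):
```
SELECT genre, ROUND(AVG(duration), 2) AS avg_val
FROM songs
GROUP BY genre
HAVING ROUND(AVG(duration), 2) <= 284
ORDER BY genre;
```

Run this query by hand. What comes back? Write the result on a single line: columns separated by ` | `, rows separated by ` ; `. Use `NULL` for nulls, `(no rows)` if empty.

classical | 276.5 ; jazz | 213.75 ; metal | 220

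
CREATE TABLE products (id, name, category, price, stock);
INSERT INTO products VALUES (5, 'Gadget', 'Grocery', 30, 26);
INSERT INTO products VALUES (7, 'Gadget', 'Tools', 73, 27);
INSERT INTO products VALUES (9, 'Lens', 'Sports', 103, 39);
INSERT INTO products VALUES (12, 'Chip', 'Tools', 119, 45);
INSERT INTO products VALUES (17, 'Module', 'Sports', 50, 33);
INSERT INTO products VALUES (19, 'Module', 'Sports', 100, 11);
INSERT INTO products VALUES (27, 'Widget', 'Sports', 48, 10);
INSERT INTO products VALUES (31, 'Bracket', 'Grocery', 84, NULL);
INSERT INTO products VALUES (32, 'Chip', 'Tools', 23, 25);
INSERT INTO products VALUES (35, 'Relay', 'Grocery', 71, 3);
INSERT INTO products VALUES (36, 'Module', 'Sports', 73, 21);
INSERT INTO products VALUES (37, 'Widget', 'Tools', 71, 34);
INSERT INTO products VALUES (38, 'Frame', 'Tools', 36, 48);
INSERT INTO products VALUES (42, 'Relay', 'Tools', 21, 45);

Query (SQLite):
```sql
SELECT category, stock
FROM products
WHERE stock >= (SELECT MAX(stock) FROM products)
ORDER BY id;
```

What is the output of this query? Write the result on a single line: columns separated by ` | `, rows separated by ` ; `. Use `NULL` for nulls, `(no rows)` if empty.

Scalar subquery: MAX(stock) over all products rows = 48.
Keep rows where stock >= that value.

Tools | 48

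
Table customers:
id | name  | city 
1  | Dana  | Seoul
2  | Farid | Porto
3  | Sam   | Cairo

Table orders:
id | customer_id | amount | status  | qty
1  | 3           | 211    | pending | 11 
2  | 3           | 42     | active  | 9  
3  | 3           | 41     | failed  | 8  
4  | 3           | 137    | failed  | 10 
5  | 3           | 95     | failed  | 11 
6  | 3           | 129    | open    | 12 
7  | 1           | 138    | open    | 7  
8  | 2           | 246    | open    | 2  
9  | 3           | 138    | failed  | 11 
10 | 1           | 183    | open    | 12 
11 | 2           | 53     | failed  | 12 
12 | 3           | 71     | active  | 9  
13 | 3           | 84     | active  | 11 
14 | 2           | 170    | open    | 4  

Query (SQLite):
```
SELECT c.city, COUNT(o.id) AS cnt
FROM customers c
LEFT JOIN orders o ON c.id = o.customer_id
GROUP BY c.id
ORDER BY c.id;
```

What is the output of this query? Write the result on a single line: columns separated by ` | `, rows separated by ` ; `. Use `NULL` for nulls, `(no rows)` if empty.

Seoul | 2 ; Porto | 3 ; Cairo | 9

LEFT JOIN keeps every customers row; unmatched ones get NULL for orders columns.
Group by customers.id and compute COUNT(o.id). COUNT(col) of an all-NULL group is 0.
  1: ids {7, 10} → COUNT(o.id)=2
  2: ids {8, 11, 14} → COUNT(o.id)=3
  3: ids {1, 2, 3, 4, 5, 6, 9, 12, 13} → COUNT(o.id)=9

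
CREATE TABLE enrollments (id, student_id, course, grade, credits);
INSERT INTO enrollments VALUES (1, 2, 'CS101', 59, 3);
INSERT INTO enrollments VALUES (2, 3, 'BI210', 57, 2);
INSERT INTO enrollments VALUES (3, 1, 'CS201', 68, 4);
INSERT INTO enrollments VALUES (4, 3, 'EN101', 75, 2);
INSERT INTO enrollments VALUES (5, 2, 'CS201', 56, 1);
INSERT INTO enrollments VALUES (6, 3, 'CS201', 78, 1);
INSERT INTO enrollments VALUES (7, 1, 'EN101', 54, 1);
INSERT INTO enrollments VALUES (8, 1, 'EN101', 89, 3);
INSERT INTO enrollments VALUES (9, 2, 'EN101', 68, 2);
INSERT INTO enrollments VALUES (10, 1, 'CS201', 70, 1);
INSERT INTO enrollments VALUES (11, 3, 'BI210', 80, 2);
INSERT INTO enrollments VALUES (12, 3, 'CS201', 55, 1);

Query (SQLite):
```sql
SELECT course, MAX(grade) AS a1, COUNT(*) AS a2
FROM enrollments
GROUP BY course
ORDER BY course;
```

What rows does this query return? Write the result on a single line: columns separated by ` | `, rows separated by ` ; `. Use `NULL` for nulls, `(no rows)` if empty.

BI210 | 80 | 2 ; CS101 | 59 | 1 ; CS201 | 78 | 5 ; EN101 | 89 | 4

Group enrollments by course.
Per group compute: MAX(grade), COUNT(*).
  BI210: ids {2, 11} → MAX(grade)=80, COUNT(*)=2
  CS101: ids {1} → MAX(grade)=59, COUNT(*)=1
  CS201: ids {3, 5, 6, 10, 12} → MAX(grade)=78, COUNT(*)=5
  EN101: ids {4, 7, 8, 9} → MAX(grade)=89, COUNT(*)=4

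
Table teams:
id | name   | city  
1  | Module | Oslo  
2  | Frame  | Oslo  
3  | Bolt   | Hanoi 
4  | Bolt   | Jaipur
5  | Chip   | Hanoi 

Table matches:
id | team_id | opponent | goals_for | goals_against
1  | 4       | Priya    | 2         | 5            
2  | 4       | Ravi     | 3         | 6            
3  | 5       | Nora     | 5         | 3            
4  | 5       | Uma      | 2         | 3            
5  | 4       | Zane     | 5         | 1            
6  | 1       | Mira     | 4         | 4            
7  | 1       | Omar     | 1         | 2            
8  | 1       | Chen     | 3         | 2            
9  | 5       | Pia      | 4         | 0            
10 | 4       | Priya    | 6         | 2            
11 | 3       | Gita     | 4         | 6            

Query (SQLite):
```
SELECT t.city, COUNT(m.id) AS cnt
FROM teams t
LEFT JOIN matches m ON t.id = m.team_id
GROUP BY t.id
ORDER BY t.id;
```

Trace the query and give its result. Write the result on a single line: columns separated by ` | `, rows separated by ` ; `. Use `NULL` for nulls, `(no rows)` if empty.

LEFT JOIN keeps every teams row; unmatched ones get NULL for matches columns.
Group by teams.id and compute COUNT(m.id). COUNT(col) of an all-NULL group is 0.
  1: ids {6, 7, 8} → COUNT(m.id)=3
  2: ids {—} → COUNT(m.id)=0
  3: ids {11} → COUNT(m.id)=1
  4: ids {1, 2, 5, 10} → COUNT(m.id)=4
  5: ids {3, 4, 9} → COUNT(m.id)=3

Oslo | 3 ; Oslo | 0 ; Hanoi | 1 ; Jaipur | 4 ; Hanoi | 3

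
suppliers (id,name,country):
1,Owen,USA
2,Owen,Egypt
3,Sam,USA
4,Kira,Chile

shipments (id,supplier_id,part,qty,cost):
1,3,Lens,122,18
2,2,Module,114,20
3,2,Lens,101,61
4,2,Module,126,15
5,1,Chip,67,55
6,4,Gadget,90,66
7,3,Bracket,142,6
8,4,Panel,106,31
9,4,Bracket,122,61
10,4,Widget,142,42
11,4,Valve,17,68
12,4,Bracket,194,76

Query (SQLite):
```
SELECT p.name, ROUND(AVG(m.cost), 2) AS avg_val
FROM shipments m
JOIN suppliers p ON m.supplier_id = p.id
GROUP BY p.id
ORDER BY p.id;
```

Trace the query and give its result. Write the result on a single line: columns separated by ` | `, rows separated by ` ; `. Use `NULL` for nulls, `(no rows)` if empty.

Owen | 55 ; Owen | 32 ; Sam | 12 ; Kira | 57.33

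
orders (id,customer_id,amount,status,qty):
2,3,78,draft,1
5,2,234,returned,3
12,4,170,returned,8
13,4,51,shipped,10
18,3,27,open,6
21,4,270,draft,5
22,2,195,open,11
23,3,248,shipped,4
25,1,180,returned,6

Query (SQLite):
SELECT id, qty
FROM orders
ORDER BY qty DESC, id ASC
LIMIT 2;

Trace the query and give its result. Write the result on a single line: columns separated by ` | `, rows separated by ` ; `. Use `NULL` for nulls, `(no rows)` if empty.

Sort by qty desc, tiebreak id asc: (11, id=22), (10, id=13), (8, id=12), (6, id=18), (6, id=25) …. Take first 2.

22 | 11 ; 13 | 10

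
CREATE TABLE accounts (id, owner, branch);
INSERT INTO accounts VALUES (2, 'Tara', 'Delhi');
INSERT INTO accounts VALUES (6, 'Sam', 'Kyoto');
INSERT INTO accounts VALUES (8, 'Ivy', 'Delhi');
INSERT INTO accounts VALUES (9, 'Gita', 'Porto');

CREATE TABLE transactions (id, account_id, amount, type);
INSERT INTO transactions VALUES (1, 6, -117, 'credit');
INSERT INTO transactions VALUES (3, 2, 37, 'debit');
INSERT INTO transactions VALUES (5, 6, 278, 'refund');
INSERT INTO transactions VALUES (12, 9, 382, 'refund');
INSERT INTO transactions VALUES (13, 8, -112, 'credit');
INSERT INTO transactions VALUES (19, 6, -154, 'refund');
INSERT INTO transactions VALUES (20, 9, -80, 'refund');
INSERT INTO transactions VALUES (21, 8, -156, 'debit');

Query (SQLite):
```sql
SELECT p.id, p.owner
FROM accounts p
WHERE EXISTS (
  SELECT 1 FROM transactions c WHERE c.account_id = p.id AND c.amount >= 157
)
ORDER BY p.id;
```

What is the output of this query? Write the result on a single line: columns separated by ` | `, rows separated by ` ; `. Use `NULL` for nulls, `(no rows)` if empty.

For each accounts row, check whether any transactions with matching account_id has amount >= 157.
Keep rows where that is true.

6 | Sam ; 9 | Gita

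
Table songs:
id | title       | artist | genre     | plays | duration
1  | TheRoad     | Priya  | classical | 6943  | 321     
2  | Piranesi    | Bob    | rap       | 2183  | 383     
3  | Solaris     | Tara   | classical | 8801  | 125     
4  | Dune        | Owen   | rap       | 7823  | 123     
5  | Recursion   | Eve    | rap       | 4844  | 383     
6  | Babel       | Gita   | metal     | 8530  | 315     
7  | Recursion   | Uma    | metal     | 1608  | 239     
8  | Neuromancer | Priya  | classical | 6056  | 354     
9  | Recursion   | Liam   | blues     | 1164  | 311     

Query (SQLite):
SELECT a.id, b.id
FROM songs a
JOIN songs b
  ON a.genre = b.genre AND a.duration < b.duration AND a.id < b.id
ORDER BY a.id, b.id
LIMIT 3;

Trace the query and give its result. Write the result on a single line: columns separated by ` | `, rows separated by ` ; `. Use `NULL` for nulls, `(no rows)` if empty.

Pairs (a,b) with same genre, a.duration < b.duration, a.id < b.id.
genre groups: blues:{9} classical:{1,3,8} metal:{6,7} rap:{2,4,5}
Ordered by (a.id, b.id); first 3.

1 | 8 ; 3 | 8 ; 4 | 5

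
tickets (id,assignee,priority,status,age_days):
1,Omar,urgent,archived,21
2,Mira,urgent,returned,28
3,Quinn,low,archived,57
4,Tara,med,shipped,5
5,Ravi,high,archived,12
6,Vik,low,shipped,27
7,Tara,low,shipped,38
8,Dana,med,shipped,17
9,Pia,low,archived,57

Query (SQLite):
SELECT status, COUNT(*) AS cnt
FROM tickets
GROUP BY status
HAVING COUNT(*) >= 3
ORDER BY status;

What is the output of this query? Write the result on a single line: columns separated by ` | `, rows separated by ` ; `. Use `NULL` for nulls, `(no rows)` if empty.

archived | 4 ; shipped | 4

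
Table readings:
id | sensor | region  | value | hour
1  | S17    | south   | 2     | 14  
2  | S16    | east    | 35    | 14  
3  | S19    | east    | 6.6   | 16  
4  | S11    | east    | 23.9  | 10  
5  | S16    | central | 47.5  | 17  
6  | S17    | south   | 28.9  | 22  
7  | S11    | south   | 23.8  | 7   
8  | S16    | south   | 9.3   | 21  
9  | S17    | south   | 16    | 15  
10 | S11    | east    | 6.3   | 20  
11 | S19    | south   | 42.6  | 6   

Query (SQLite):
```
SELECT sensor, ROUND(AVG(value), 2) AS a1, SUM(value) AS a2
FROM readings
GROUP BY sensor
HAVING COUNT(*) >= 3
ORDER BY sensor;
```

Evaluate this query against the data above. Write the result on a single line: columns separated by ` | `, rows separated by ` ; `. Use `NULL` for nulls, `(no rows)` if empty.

Group readings by sensor.
Per group compute: ROUND(AVG(value), 2), SUM(value).
HAVING: drop groups with fewer than 3 rows.
  S11: ids {4, 7, 10} → ROUND(AVG(value), 2)=18, SUM(value)=54
  S16: ids {2, 5, 8} → ROUND(AVG(value), 2)=30.6, SUM(value)=91.8
  S17: ids {1, 6, 9} → ROUND(AVG(value), 2)=15.63, SUM(value)=46.9
  S19: ids {3, 11} → ROUND(AVG(value), 2)=24.6, SUM(value)=49.2

S11 | 18 | 54 ; S16 | 30.6 | 91.8 ; S17 | 15.63 | 46.9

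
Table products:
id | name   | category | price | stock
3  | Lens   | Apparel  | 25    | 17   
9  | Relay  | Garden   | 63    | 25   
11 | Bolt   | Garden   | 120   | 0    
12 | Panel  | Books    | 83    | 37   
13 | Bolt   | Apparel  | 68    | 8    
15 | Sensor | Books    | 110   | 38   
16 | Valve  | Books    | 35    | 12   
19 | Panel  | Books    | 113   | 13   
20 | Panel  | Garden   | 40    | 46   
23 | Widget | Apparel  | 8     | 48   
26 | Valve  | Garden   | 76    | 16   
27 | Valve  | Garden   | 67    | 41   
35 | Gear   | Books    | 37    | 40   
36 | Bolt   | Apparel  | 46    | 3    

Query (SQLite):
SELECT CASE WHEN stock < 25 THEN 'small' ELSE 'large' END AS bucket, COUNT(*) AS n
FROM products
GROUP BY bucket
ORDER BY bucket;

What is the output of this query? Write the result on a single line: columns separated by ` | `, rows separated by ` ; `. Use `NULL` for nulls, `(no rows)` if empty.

large | 7 ; small | 7

Bucket rows by stock < 25 → 'small' else 'large'; count each bucket.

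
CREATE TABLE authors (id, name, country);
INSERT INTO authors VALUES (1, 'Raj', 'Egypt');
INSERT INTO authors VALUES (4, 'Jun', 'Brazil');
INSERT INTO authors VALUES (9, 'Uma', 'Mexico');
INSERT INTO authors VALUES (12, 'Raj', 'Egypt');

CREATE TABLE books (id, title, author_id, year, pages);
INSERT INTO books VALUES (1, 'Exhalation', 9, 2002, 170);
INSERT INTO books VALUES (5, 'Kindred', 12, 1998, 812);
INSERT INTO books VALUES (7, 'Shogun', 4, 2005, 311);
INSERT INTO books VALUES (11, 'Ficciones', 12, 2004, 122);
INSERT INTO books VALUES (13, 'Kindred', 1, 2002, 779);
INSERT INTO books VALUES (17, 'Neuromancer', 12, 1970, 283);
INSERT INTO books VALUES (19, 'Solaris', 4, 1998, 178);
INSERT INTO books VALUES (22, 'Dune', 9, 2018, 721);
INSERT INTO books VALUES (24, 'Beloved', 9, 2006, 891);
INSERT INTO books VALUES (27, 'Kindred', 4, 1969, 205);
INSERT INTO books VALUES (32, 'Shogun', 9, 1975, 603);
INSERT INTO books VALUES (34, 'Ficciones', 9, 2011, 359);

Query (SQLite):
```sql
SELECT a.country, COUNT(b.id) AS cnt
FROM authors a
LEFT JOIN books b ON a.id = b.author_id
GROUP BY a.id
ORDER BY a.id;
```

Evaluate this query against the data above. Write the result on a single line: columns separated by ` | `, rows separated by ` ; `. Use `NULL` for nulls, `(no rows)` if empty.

Egypt | 1 ; Brazil | 3 ; Mexico | 5 ; Egypt | 3

LEFT JOIN keeps every authors row; unmatched ones get NULL for books columns.
Group by authors.id and compute COUNT(b.id). COUNT(col) of an all-NULL group is 0.
  1: ids {13} → COUNT(b.id)=1
  4: ids {7, 19, 27} → COUNT(b.id)=3
  9: ids {1, 22, 24, 32, 34} → COUNT(b.id)=5
  12: ids {5, 11, 17} → COUNT(b.id)=3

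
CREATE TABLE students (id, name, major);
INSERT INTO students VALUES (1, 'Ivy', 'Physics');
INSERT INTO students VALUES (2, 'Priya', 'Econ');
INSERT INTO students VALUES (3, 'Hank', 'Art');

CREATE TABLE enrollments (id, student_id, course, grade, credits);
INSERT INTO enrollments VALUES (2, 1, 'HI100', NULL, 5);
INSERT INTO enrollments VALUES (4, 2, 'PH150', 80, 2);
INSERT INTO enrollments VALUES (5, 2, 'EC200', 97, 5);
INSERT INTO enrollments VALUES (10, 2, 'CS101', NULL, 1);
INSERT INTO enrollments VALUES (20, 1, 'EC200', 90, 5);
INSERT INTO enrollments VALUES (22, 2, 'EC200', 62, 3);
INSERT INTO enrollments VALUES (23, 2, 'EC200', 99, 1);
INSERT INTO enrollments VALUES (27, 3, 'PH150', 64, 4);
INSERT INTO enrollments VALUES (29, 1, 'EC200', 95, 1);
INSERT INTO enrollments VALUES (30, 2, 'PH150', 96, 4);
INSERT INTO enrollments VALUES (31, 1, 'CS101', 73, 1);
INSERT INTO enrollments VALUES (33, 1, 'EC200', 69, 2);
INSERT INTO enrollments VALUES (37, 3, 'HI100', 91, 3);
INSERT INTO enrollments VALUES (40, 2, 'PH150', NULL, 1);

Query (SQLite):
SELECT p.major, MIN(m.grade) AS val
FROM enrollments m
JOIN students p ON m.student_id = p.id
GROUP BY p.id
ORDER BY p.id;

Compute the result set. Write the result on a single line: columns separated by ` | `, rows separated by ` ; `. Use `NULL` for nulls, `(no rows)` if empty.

Join each enrollments row to its students via student_id.
Group joined rows by students.id; compute MIN(m.grade) per group.
  1: ids {2, 20, 29, 31, 33} → MIN(m.grade)=69
  2: ids {4, 5, 10, 22, 23, 30, 40} → MIN(m.grade)=62
  3: ids {27, 37} → MIN(m.grade)=64

Physics | 69 ; Econ | 62 ; Art | 64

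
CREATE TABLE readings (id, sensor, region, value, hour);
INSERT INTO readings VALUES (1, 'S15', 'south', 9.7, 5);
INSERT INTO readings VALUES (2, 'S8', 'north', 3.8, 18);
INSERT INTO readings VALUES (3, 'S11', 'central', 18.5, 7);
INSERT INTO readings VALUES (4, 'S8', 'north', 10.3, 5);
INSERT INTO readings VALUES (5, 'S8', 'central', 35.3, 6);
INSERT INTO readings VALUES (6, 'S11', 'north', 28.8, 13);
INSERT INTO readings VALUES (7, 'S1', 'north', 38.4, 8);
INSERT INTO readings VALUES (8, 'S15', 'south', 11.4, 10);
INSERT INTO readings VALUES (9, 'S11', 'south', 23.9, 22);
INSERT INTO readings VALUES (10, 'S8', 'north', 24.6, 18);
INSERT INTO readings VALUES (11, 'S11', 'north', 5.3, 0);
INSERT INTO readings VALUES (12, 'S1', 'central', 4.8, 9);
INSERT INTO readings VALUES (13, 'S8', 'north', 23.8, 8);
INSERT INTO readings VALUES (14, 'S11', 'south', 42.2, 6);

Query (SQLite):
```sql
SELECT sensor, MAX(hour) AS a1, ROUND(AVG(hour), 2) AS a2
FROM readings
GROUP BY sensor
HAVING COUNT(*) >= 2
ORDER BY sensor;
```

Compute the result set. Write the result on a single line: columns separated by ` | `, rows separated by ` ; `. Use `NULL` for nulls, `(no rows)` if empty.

Group readings by sensor.
Per group compute: MAX(hour), ROUND(AVG(hour), 2).
HAVING: drop groups with fewer than 2 rows.
  S1: ids {7, 12} → MAX(hour)=9, ROUND(AVG(hour), 2)=8.5
  S11: ids {3, 6, 9, 11, 14} → MAX(hour)=22, ROUND(AVG(hour), 2)=9.6
  S15: ids {1, 8} → MAX(hour)=10, ROUND(AVG(hour), 2)=7.5
  S8: ids {2, 4, 5, 10, 13} → MAX(hour)=18, ROUND(AVG(hour), 2)=11

S1 | 9 | 8.5 ; S11 | 22 | 9.6 ; S15 | 10 | 7.5 ; S8 | 18 | 11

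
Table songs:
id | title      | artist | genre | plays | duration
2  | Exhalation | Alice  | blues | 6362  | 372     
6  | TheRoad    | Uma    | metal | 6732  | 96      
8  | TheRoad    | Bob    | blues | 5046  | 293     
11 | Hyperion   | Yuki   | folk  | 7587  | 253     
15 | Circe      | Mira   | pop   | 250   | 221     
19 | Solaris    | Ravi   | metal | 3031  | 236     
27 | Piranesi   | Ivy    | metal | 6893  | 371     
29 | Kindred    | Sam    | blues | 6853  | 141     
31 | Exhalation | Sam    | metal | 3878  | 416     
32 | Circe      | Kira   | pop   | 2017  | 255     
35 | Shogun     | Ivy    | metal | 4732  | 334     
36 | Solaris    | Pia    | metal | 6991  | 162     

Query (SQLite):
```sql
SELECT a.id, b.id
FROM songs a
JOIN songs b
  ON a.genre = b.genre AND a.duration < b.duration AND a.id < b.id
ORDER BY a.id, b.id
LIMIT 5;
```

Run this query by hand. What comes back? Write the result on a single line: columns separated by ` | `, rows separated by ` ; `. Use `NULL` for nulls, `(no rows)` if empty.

Pairs (a,b) with same genre, a.duration < b.duration, a.id < b.id.
genre groups: blues:{2,8,29} folk:{11} metal:{6,19,27,31,35,36} pop:{15,32}
Ordered by (a.id, b.id); first 5.

6 | 19 ; 6 | 27 ; 6 | 31 ; 6 | 35 ; 6 | 36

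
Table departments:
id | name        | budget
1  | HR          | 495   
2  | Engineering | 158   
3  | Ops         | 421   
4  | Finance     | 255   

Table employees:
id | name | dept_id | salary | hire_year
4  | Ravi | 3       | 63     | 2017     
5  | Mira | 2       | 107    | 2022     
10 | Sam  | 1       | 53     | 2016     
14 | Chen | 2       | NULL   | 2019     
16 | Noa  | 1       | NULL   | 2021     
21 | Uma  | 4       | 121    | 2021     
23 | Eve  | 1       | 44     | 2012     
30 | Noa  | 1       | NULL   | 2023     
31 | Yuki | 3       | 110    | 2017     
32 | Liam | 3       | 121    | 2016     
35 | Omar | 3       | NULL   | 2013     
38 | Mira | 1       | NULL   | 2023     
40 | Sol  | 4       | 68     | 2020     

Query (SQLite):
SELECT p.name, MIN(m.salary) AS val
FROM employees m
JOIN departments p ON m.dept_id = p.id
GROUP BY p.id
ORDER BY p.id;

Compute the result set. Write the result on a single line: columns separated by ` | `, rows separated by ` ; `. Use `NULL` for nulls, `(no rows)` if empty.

HR | 44 ; Engineering | 107 ; Ops | 63 ; Finance | 68

Join each employees row to its departments via dept_id.
Group joined rows by departments.id; compute MIN(m.salary) per group.
  1: ids {10, 16, 23, 30, 38} → MIN(m.salary)=44
  2: ids {5, 14} → MIN(m.salary)=107
  3: ids {4, 31, 32, 35} → MIN(m.salary)=63
  4: ids {21, 40} → MIN(m.salary)=68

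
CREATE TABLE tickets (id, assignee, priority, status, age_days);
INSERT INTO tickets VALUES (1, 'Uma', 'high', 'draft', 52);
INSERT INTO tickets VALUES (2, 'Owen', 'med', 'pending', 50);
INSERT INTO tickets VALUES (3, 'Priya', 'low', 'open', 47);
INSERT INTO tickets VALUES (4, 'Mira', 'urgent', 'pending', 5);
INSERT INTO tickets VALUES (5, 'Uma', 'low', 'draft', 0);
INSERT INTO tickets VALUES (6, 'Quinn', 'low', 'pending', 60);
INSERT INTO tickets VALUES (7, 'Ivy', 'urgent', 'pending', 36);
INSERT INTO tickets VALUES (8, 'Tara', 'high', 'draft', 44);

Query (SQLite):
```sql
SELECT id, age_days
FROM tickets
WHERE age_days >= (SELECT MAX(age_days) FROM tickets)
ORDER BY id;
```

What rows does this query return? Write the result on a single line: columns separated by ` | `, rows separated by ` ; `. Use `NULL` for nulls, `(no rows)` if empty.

Scalar subquery: MAX(age_days) over all tickets rows = 60.
Keep rows where age_days >= that value.

6 | 60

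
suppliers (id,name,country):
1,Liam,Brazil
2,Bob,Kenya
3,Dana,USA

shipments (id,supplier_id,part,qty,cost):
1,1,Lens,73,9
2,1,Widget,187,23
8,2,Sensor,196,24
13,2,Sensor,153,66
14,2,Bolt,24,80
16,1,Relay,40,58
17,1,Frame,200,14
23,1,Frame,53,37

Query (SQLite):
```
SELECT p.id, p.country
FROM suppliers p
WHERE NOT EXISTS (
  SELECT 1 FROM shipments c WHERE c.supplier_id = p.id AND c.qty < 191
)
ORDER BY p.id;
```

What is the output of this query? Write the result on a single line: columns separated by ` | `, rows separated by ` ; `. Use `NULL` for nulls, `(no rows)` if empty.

3 | USA

For each suppliers row, check whether any shipments with matching supplier_id has qty < 191.
Keep rows where that is false.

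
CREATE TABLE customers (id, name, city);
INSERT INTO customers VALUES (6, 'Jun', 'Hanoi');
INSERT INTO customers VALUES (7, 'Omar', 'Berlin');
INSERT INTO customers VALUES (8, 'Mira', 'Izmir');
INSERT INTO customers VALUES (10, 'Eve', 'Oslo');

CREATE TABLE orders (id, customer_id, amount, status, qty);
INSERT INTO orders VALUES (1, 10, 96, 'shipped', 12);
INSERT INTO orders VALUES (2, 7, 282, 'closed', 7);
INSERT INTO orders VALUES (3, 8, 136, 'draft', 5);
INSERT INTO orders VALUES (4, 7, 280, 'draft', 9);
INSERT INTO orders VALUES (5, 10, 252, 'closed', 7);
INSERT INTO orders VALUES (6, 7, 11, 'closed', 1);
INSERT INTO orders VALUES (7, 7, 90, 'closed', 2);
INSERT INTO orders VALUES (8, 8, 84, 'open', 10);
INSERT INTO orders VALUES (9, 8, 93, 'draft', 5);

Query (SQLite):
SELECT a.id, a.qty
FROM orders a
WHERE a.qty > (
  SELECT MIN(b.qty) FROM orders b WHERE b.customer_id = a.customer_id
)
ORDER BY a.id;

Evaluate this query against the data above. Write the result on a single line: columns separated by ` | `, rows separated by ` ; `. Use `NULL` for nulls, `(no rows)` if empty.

1 | 12 ; 2 | 7 ; 4 | 9 ; 7 | 2 ; 8 | 10

For each orders row a, compute MIN(qty) over rows sharing a.customer_id.
Keep row a if a.qty > that per-group MIN.
  customer_id=7: MIN(qty) = 1
  customer_id=8: MIN(qty) = 5
  customer_id=10: MIN(qty) = 7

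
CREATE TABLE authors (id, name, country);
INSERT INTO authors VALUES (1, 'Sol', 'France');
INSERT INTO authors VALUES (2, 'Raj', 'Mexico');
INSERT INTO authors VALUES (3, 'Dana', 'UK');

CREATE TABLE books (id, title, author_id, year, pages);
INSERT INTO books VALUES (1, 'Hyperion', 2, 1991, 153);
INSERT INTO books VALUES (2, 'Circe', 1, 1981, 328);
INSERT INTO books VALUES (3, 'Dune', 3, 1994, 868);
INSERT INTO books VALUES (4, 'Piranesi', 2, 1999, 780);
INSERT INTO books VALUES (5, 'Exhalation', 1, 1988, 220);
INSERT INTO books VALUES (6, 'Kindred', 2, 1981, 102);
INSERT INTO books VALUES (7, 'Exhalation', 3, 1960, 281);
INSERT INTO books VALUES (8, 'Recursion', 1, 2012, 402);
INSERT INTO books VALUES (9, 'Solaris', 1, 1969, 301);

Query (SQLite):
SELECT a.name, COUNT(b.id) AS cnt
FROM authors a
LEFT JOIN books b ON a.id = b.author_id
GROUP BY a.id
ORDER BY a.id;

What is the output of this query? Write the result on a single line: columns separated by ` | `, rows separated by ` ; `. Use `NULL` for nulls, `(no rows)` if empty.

Sol | 4 ; Raj | 3 ; Dana | 2

LEFT JOIN keeps every authors row; unmatched ones get NULL for books columns.
Group by authors.id and compute COUNT(b.id). COUNT(col) of an all-NULL group is 0.
  1: ids {2, 5, 8, 9} → COUNT(b.id)=4
  2: ids {1, 4, 6} → COUNT(b.id)=3
  3: ids {3, 7} → COUNT(b.id)=2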